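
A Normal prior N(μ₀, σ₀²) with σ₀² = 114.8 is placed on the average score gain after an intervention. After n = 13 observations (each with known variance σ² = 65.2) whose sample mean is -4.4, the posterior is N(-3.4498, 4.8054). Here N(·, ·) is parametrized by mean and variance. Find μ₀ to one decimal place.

With known observation variance, the Normal–Normal posterior has precision τ_n = τ₀ + n/σ² and mean μ_n = (τ₀μ₀ + (n/σ²)x̄)/τ_n.
Here τ₀ = 1/114.8 = 0.008711 and τ_data = 13/65.2 = 0.199387, so τ_n = 0.208098.
Rearranging for μ₀: μ₀ = (μ_n·τ_n − τ_data·x̄)/τ₀ = (-3.4498·0.208098 − 0.199387·-4.4) / 0.008711 = 0.159406/0.008711 ≈ 18.3.

μ₀ = 18.3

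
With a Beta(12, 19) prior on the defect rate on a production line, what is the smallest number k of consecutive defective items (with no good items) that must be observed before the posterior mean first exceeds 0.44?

k = 3

After k defective items and 0 good items the posterior is Beta(12+k, 19), with mean (12+k)/(12+19+k).
Set (12+k)/(31+k) > 0.44 and solve: k > (0.44·31 − 12)/(1 − 0.44) = 2.929.
The smallest integer exceeding 2.929 is 3.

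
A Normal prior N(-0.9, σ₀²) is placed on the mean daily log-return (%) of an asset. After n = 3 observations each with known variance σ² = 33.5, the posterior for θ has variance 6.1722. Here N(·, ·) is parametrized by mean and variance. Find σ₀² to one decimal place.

σ₀² = 13.8

Posterior precision equals prior precision plus data precision: 1/σ_n² = 1/σ₀² + n/σ².
So 1/σ₀² = 1/6.1722 − 3/33.5 = 0.162017 − 0.089552 = 0.072465.
Hence σ₀² = 1/0.072465 ≈ 13.8.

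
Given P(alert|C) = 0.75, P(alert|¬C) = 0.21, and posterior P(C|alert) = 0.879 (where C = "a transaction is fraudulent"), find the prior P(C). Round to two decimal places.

Bayes' rule in odds form gives O(C|E) = O(C)·[P(E|C)/P(E|¬C)], hence O(C) = O(C|E)/LR.
Posterior odds = 0.879/(1−0.879) = 7.2645. LR = 0.75/0.21 = 3.5714.
Prior odds = 7.2645/3.5714 = 2.0341, so P(C) = 2.0341/(1+2.0341) ≈ 0.67.

P(C) = 0.67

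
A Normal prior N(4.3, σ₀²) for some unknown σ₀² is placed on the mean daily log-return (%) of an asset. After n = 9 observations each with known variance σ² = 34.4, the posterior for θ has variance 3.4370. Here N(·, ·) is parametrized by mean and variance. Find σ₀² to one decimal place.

σ₀² = 34.1

Posterior precision equals prior precision plus data precision: 1/σ_n² = 1/σ₀² + n/σ².
So 1/σ₀² = 1/3.4370 − 9/34.4 = 0.290951 − 0.261628 = 0.029323.
Hence σ₀² = 1/0.029323 ≈ 34.1.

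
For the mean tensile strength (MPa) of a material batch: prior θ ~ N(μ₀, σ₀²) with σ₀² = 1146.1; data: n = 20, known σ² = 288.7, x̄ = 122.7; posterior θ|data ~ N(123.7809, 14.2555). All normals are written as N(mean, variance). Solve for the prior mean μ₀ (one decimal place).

With known observation variance, the Normal–Normal posterior has precision τ_n = τ₀ + n/σ² and mean μ_n = (τ₀μ₀ + (n/σ²)x̄)/τ_n.
Here τ₀ = 1/1146.1 = 0.000873 and τ_data = 20/288.7 = 0.069276, so τ_n = 0.070149.
Rearranging for μ₀: μ₀ = (μ_n·τ_n − τ_data·x̄)/τ₀ = (123.7809·0.070149 − 0.069276·122.7) / 0.000873 = 0.182941/0.000873 ≈ 209.6.

μ₀ = 209.6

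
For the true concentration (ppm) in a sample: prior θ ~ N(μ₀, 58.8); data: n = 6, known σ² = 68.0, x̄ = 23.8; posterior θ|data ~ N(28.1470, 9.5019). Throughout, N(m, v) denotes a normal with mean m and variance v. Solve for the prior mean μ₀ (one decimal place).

μ₀ = 50.7

With known observation variance, the Normal–Normal posterior has precision τ_n = τ₀ + n/σ² and mean μ_n = (τ₀μ₀ + (n/σ²)x̄)/τ_n.
Here τ₀ = 1/58.8 = 0.017007 and τ_data = 6/68.0 = 0.088235, so τ_n = 0.105242.
Rearranging for μ₀: μ₀ = (μ_n·τ_n − τ_data·x̄)/τ₀ = (28.1470·0.105242 − 0.088235·23.8) / 0.017007 = 0.862254/0.017007 ≈ 50.7.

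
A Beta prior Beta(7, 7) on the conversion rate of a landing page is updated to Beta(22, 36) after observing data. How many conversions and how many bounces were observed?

Under Beta–binomial conjugacy the posterior parameters are (a+s, b+f).
So s = 22 − 7 = 15 and f = 36 − 7 = 29.

15 conversions and 29 bounces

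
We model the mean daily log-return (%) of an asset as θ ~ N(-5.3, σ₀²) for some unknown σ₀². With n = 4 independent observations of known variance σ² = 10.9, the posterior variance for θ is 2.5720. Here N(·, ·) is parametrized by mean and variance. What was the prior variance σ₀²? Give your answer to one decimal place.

Posterior precision equals prior precision plus data precision: 1/σ_n² = 1/σ₀² + n/σ².
So 1/σ₀² = 1/2.5720 − 4/10.9 = 0.388802 − 0.366972 = 0.021830.
Hence σ₀² = 1/0.021830 ≈ 45.8.

σ₀² = 45.8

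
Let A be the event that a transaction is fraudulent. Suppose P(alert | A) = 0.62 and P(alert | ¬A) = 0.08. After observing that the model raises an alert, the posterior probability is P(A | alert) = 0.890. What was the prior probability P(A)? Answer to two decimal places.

Bayes' rule in odds form gives O(A|E) = O(A)·[P(E|A)/P(E|¬A)], hence O(A) = O(A|E)/LR.
Posterior odds = 0.890/(1−0.890) = 8.0909. LR = 0.62/0.08 = 7.7500.
Prior odds = 8.0909/7.7500 = 1.0440, so P(A) = 1.0440/(1+1.0440) ≈ 0.51.

P(A) = 0.51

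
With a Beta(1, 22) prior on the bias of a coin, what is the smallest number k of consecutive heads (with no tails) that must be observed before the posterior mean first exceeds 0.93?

After k heads and 0 tails the posterior is Beta(1+k, 22), with mean (1+k)/(1+22+k).
Set (1+k)/(23+k) > 0.93 and solve: k > (0.93·23 − 1)/(1 − 0.93) = 291.286.
The smallest integer exceeding 291.286 is 292, and checking k=292: (293)/(315) = 0.9302 > 0.93.

k = 292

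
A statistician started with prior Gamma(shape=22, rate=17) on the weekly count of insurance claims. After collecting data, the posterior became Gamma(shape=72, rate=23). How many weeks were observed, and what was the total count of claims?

Gamma–Poisson conjugacy: posterior shape = α + Σxᵢ, posterior rate = β + n.
Matching: Σxᵢ = 72 − 22 = 50 and n = 23 − 17 = 6.

n = 6 weeks with total 50 claims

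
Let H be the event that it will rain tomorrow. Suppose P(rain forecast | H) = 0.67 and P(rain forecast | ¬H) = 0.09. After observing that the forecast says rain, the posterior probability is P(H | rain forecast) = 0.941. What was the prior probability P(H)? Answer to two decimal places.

In odds form, posterior odds = prior odds × likelihood ratio, so prior odds = posterior odds ÷ LR.
Posterior odds = 0.941/(1−0.941) = 15.9492. LR = 0.67/0.09 = 7.4444.
Prior odds = 15.9492/7.4444 = 2.1424, so P(H) = 2.1424/(1+2.1424) ≈ 0.68.

P(H) = 0.68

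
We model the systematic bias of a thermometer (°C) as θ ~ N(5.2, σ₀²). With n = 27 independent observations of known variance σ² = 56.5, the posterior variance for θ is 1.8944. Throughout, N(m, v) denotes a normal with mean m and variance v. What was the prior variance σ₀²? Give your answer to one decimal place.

For the Normal–Normal model with known σ², precisions add: τ_n = τ₀ + n/σ².
So 1/σ₀² = 1/1.8944 − 27/56.5 = 0.527872 − 0.477876 = 0.049996.
Hence σ₀² = 1/0.049996 ≈ 20.0.

σ₀² = 20.0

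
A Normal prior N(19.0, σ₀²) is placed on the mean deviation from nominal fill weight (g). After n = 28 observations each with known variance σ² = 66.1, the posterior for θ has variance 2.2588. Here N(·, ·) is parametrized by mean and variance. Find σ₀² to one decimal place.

σ₀² = 52.3

For the Normal–Normal model with known σ², precisions add: τ_n = τ₀ + n/σ².
So 1/σ₀² = 1/2.2588 − 28/66.1 = 0.442713 − 0.423601 = 0.019112.
Hence σ₀² = 1/0.019112 ≈ 52.3.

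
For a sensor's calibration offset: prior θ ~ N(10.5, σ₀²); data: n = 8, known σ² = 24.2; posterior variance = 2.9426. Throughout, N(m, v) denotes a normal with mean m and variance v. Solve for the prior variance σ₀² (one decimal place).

For the Normal–Normal model with known σ², precisions add: τ_n = τ₀ + n/σ².
So 1/σ₀² = 1/2.9426 − 8/24.2 = 0.339836 − 0.330579 = 0.009257.
Hence σ₀² = 1/0.009257 ≈ 108.0.

σ₀² = 108.0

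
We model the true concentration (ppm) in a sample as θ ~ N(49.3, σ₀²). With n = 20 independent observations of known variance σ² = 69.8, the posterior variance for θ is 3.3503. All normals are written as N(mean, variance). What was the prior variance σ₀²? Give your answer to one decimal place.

σ₀² = 83.7

Posterior precision equals prior precision plus data precision: 1/σ_n² = 1/σ₀² + n/σ².
So 1/σ₀² = 1/3.3503 − 20/69.8 = 0.298481 − 0.286533 = 0.011948.
Hence σ₀² = 1/0.011948 ≈ 83.7.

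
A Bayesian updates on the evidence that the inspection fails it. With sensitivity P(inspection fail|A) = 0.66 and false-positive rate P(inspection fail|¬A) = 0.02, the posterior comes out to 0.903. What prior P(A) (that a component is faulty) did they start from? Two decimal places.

Bayes' rule in odds form gives O(A|E) = O(A)·[P(E|A)/P(E|¬A)], hence O(A) = O(A|E)/LR.
Posterior odds = 0.903/(1−0.903) = 9.3093. LR = 0.66/0.02 = 33.0000.
Prior odds = 9.3093/33.0000 = 0.2821, so P(A) = 0.2821/(1+0.2821) ≈ 0.22.

P(A) = 0.22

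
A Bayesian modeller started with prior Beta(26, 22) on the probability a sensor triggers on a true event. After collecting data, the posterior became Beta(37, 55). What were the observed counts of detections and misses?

11 detections and 33 misses

Under Beta–binomial conjugacy the posterior parameters are (α+s, β+f).
Match parameters: s=37−26=11, f=55−22=33.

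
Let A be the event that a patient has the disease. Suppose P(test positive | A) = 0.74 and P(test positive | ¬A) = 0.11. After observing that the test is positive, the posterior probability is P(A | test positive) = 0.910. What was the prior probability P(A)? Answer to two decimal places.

Bayes' rule in odds form gives O(A|E) = O(A)·[P(E|A)/P(E|¬A)], hence O(A) = O(A|E)/LR.
Posterior odds = 0.910/(1−0.910) = 10.1111. LR = 0.74/0.11 = 6.7273.
Prior odds = 10.1111/6.7273 = 1.5030, so P(A) = 1.5030/(1+1.5030) ≈ 0.60.

P(A) = 0.60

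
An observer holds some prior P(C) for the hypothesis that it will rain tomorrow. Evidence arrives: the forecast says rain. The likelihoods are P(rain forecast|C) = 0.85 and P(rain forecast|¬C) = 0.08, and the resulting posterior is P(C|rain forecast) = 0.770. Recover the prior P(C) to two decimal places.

P(C) = 0.24

Bayes' rule in odds form gives O(C|E) = O(C)·[P(E|C)/P(E|¬C)], hence O(C) = O(C|E)/LR.
Posterior odds = 0.770/(1−0.770) = 3.3478. LR = 0.85/0.08 = 10.6250.
Prior odds = 3.3478/10.6250 = 0.3151, so P(C) = 0.3151/(1+0.3151) ≈ 0.24.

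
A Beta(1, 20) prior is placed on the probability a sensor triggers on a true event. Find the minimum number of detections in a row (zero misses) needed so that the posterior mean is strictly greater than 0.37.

k = 11

After k detections and 0 misses the posterior is Beta(1+k, 20), with mean (1+k)/(1+20+k).
Set (1+k)/(21+k) > 0.37 and solve: k > (0.37·21 − 1)/(1 − 0.37) = 10.746.
The smallest integer exceeding 10.746 is 11.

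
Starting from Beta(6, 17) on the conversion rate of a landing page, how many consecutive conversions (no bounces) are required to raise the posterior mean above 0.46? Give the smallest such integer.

After k conversions and 0 bounces the posterior is Beta(6+k, 17), with mean (6+k)/(6+17+k).
Set (6+k)/(23+k) > 0.46 and solve: k > (0.46·23 − 6)/(1 − 0.46) = 8.481.
The smallest integer exceeding 8.481 is 9, and checking k=9: (15)/(32) = 0.4688 > 0.46.

k = 9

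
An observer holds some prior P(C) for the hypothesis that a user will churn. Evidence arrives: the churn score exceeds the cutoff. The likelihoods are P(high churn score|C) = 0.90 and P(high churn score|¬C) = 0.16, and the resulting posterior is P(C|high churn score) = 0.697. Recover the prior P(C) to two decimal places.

Bayes' rule in odds form gives O(C|E) = O(C)·[P(E|C)/P(E|¬C)], hence O(C) = O(C|E)/LR.
Posterior odds = 0.697/(1−0.697) = 2.3003. LR = 0.90/0.16 = 5.6250.
Prior odds = 2.3003/5.6250 = 0.4089, so P(C) = 0.4089/(1+0.4089) ≈ 0.29.

P(C) = 0.29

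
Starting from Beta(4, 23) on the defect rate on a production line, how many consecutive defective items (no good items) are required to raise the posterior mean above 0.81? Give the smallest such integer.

k = 95

After k defective items and 0 good items the posterior is Beta(4+k, 23), with mean (4+k)/(4+23+k).
Set (4+k)/(27+k) > 0.81 and solve: k > (0.81·27 − 4)/(1 − 0.81) = 94.053.
The smallest integer exceeding 94.053 is 95.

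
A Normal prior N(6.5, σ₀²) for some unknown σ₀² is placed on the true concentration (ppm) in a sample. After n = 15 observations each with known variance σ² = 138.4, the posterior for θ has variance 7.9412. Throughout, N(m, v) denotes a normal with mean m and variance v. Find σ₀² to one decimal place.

σ₀² = 57.0

For the Normal–Normal model with known σ², precisions add: τ_n = τ₀ + n/σ².
So 1/σ₀² = 1/7.9412 − 15/138.4 = 0.125926 − 0.108382 = 0.017544.
Hence σ₀² = 1/0.017544 ≈ 57.0.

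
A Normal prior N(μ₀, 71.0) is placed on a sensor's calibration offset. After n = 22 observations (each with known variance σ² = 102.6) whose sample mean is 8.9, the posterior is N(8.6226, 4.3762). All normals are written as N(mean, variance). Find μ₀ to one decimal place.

The posterior mean is a precision-weighted average: μ_n = (τ₀μ₀ + τ_data·x̄)/(τ₀+τ_data), with τ₀=1/σ₀² and τ_data=n/σ².
Here τ₀ = 1/71.0 = 0.014085 and τ_data = 22/102.6 = 0.214425, so τ_n = 0.228510.
Rearranging for μ₀: μ₀ = (μ_n·τ_n − τ_data·x̄)/τ₀ = (8.6226·0.228510 − 0.214425·8.9) / 0.014085 = 0.061968/0.014085 ≈ 4.4.

μ₀ = 4.4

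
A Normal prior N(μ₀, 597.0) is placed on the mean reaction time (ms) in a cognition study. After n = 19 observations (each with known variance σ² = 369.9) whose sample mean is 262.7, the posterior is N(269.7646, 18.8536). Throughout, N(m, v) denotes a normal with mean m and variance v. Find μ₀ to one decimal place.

The posterior mean is a precision-weighted average: μ_n = (τ₀μ₀ + τ_data·x̄)/(τ₀+τ_data), with τ₀=1/σ₀² and τ_data=n/σ².
Here τ₀ = 1/597.0 = 0.001675 and τ_data = 19/369.9 = 0.051365, so τ_n = 0.053040.
Rearranging for μ₀: μ₀ = (μ_n·τ_n − τ_data·x̄)/τ₀ = (269.7646·0.053040 − 0.051365·262.7) / 0.001675 = 0.814729/0.001675 ≈ 486.4.

μ₀ = 486.4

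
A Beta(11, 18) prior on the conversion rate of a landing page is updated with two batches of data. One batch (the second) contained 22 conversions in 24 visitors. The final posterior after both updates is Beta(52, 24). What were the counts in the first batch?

Because Beta–binomial updating is additive in the counts, the combined data contributed (α_post−α_prior, β_post−β_prior) successes and failures.
Total across both batches: 52−11=41 conversions, 24−18=6 bounces.
Subtract the second batch: 41−22=19 conversions and 6−2=4 bounces.

19 conversions and 4 bounces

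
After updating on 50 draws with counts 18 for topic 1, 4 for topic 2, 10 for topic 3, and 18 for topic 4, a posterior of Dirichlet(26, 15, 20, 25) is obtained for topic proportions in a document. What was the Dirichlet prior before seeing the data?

For a Dirichlet(α) prior with multinomial counts c, the posterior is Dirichlet(α + c) componentwise.
Subtract each count from the matching posterior parameter: 26−18=8, 15−4=11, 20−10=10, 25−18=7.

Dirichlet(8, 11, 10, 7)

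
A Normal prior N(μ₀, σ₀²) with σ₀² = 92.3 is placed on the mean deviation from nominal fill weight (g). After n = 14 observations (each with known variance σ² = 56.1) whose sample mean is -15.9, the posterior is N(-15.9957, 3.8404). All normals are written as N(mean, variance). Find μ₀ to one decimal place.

μ₀ = -18.2

The posterior mean is a precision-weighted average: μ_n = (τ₀μ₀ + τ_data·x̄)/(τ₀+τ_data), with τ₀=1/σ₀² and τ_data=n/σ².
Here τ₀ = 1/92.3 = 0.010834 and τ_data = 14/56.1 = 0.249554, so τ_n = 0.260388.
Rearranging for μ₀: μ₀ = (μ_n·τ_n − τ_data·x̄)/τ₀ = (-15.9957·0.260388 − 0.249554·-15.9) / 0.010834 = -0.197180/0.010834 ≈ -18.2.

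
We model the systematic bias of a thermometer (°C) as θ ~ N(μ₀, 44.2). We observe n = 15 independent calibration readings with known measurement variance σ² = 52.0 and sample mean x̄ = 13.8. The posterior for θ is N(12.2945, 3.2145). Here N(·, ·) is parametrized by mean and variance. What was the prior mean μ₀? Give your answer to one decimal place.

μ₀ = -6.9

The posterior mean is a precision-weighted average: μ_n = (τ₀μ₀ + τ_data·x̄)/(τ₀+τ_data), with τ₀=1/σ₀² and τ_data=n/σ².
Here τ₀ = 1/44.2 = 0.022624 and τ_data = 15/52.0 = 0.288462, so τ_n = 0.311086.
Rearranging for μ₀: μ₀ = (μ_n·τ_n − τ_data·x̄)/τ₀ = (12.2945·0.311086 − 0.288462·13.8) / 0.022624 = -0.156129/0.022624 ≈ -6.9.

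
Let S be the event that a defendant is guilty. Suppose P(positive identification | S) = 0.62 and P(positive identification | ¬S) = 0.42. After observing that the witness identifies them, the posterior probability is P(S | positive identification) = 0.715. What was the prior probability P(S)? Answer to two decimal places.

In odds form, posterior odds = prior odds × likelihood ratio, so prior odds = posterior odds ÷ LR.
Posterior odds = 0.715/(1−0.715) = 2.5088. LR = 0.62/0.42 = 1.4762.
Prior odds = 2.5088/1.4762 = 1.6995, so P(S) = 1.6995/(1+1.6995) ≈ 0.63.

P(S) = 0.63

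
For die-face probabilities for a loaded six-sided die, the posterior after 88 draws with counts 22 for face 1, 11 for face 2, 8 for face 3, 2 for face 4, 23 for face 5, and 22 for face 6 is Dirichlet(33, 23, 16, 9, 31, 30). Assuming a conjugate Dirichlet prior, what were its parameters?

Dirichlet(11, 12, 8, 7, 8, 8)

For a Dirichlet(α) prior with multinomial counts c, the posterior is Dirichlet(α + c) componentwise.
Subtract each count from the matching posterior parameter: 33−22=11, 23−11=12, 16−8=8, 9−2=7, 31−23=8, 30−22=8.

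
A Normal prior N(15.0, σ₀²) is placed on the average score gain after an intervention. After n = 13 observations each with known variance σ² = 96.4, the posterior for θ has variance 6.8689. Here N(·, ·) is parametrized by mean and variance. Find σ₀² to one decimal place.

σ₀² = 93.2

Posterior precision equals prior precision plus data precision: 1/σ_n² = 1/σ₀² + n/σ².
So 1/σ₀² = 1/6.8689 − 13/96.4 = 0.145584 − 0.134855 = 0.010729.
Hence σ₀² = 1/0.010729 ≈ 93.2.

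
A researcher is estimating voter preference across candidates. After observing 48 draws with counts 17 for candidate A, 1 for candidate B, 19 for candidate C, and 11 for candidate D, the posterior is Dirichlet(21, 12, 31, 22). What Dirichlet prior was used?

Dirichlet(4, 11, 12, 11)

For a Dirichlet(α) prior with multinomial counts c, the posterior is Dirichlet(α + c) componentwise.
Subtract each count from the matching posterior parameter: 21−17=4, 12−1=11, 31−19=12, 22−11=11.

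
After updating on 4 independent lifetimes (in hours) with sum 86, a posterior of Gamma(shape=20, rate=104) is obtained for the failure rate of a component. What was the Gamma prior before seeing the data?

For an exponential likelihood with a Gamma(α, β) prior on the rate, n observations with total T give posterior Gamma(α+n, β+T).
So α = 20 − 4 = 16 and β = 104 − 86 = 18.

Gamma(shape=16, rate=18)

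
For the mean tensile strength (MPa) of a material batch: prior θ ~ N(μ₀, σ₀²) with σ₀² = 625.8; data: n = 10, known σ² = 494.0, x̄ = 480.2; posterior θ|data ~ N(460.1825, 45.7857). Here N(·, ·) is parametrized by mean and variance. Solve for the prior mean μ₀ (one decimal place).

The posterior mean is a precision-weighted average: μ_n = (τ₀μ₀ + τ_data·x̄)/(τ₀+τ_data), with τ₀=1/σ₀² and τ_data=n/σ².
Here τ₀ = 1/625.8 = 0.001598 and τ_data = 10/494.0 = 0.020243, so τ_n = 0.021841.
Rearranging for μ₀: μ₀ = (μ_n·τ_n − τ_data·x̄)/τ₀ = (460.1825·0.021841 − 0.020243·480.2) / 0.001598 = 0.330157/0.001598 ≈ 206.6.

μ₀ = 206.6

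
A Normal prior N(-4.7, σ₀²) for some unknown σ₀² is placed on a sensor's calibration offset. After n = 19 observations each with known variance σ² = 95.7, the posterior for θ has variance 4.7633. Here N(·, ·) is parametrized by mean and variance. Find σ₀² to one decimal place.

σ₀² = 87.7

Posterior precision equals prior precision plus data precision: 1/σ_n² = 1/σ₀² + n/σ².
So 1/σ₀² = 1/4.7633 − 19/95.7 = 0.209938 − 0.198537 = 0.011401.
Hence σ₀² = 1/0.011401 ≈ 87.7.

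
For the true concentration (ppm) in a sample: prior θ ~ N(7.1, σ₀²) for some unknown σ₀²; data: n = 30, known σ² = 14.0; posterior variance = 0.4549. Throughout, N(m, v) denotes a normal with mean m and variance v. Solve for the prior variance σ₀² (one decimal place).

σ₀² = 18.0

For the Normal–Normal model with known σ², precisions add: τ_n = τ₀ + n/σ².
So 1/σ₀² = 1/0.4549 − 30/14.0 = 2.198285 − 2.142857 = 0.055428.
Hence σ₀² = 1/0.055428 ≈ 18.0.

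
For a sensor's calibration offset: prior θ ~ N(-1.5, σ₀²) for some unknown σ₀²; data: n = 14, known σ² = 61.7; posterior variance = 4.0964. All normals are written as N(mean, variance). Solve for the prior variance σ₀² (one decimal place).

For the Normal–Normal model with known σ², precisions add: τ_n = τ₀ + n/σ².
So 1/σ₀² = 1/4.0964 − 14/61.7 = 0.244117 − 0.226904 = 0.017213.
Hence σ₀² = 1/0.017213 ≈ 58.1.

σ₀² = 58.1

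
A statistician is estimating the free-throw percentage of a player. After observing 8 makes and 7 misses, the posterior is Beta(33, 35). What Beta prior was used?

Under Beta–binomial conjugacy the posterior parameters are (α+s, β+f).
Subtract the data counts: 33−8=25, 35−7=28.

Beta(25, 28)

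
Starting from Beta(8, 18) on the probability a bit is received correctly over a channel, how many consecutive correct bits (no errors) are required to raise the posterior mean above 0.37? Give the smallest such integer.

k = 3

After k correct bits and 0 errors the posterior is Beta(8+k, 18), with mean (8+k)/(8+18+k).
Set (8+k)/(26+k) > 0.37 and solve: k > (0.37·26 − 8)/(1 − 0.37) = 2.571.
The smallest integer exceeding 2.571 is 3.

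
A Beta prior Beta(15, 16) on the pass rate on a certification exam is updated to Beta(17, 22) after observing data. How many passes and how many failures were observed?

2 passes and 6 failures

A Beta(a, b) prior with s successes and f failures in binomial data gives a Beta(a+s, b+f) posterior.
So s = 17 − 15 = 2 and f = 22 − 16 = 6.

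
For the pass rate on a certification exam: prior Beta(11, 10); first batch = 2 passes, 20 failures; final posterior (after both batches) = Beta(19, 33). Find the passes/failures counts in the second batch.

Because Beta–binomial updating is additive in the counts, the combined data contributed (α_post−α_prior, β_post−β_prior) successes and failures.
Total across both batches: 19−11=8 passes, 33−10=23 failures.
Subtract the first batch: 8−2=6 passes and 23−20=3 failures.

6 passes and 3 failures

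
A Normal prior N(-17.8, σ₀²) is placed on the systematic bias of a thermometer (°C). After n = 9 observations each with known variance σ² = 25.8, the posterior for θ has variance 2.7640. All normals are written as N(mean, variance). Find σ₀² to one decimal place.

Posterior precision equals prior precision plus data precision: 1/σ_n² = 1/σ₀² + n/σ².
So 1/σ₀² = 1/2.7640 − 9/25.8 = 0.361795 − 0.348837 = 0.012958.
Hence σ₀² = 1/0.012958 ≈ 77.2.

σ₀² = 77.2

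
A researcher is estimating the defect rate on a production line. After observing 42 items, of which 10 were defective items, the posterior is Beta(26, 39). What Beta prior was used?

Beta is conjugate to the binomial likelihood: posterior = Beta(α+s, β+f).
So α = 26 − 10 = 16 and β = 39 − 32 = 7.

Beta(16, 7)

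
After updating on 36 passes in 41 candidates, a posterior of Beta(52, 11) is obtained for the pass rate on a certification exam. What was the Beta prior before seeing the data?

A Beta(α, β) prior with s successes and f failures in binomial data gives a Beta(α+s, β+f) posterior.
So α = 52 − 36 = 16 and β = 11 − 5 = 6.

Beta(16, 6)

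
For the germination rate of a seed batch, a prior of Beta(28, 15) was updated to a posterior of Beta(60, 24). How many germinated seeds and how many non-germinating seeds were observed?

Beta is conjugate to the binomial likelihood: posterior = Beta(α+s, β+f).
So s = 60 − 28 = 32 and f = 24 − 15 = 9.

32 germinated seeds and 9 non-germinating seeds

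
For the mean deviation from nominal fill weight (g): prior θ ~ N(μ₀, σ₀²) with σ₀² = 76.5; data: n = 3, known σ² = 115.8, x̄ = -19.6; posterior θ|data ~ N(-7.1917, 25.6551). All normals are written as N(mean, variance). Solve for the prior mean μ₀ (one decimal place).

The posterior mean is a precision-weighted average: μ_n = (τ₀μ₀ + τ_data·x̄)/(τ₀+τ_data), with τ₀=1/σ₀² and τ_data=n/σ².
Here τ₀ = 1/76.5 = 0.013072 and τ_data = 3/115.8 = 0.025907, so τ_n = 0.038979.
Rearranging for μ₀: μ₀ = (μ_n·τ_n − τ_data·x̄)/τ₀ = (-7.1917·0.038979 − 0.025907·-19.6) / 0.013072 = 0.227452/0.013072 ≈ 17.4.

μ₀ = 17.4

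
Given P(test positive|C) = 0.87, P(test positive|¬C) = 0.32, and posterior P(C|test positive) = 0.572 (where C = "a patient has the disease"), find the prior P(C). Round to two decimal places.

P(C) = 0.33

In odds form, posterior odds = prior odds × likelihood ratio, so prior odds = posterior odds ÷ LR.
Posterior odds = 0.572/(1−0.572) = 1.3364. LR = 0.87/0.32 = 2.7188.
Prior odds = 1.3364/2.7188 = 0.4915, so P(C) = 0.4915/(1+0.4915) ≈ 0.33.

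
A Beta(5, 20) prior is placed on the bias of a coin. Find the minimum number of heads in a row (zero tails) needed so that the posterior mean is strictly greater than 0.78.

After k heads and 0 tails the posterior is Beta(5+k, 20), with mean (5+k)/(5+20+k).
Set (5+k)/(25+k) > 0.78 and solve: k > (0.78·25 − 5)/(1 − 0.78) = 65.909.
The smallest integer exceeding 65.909 is 66, and checking k=66: (71)/(91) = 0.7802 > 0.78.

k = 66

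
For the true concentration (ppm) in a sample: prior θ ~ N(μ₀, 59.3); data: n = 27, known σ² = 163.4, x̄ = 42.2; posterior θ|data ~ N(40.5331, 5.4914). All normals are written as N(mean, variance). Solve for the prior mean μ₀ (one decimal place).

μ₀ = 24.2

With known observation variance, the Normal–Normal posterior has precision τ_n = τ₀ + n/σ² and mean μ_n = (τ₀μ₀ + (n/σ²)x̄)/τ_n.
Here τ₀ = 1/59.3 = 0.016863 and τ_data = 27/163.4 = 0.165239, so τ_n = 0.182102.
Rearranging for μ₀: μ₀ = (μ_n·τ_n − τ_data·x̄)/τ₀ = (40.5331·0.182102 − 0.165239·42.2) / 0.016863 = 0.408073/0.016863 ≈ 24.2.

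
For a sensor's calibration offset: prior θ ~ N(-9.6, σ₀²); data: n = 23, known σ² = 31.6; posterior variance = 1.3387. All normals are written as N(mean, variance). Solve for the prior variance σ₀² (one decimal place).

σ₀² = 52.2

For the Normal–Normal model with known σ², precisions add: τ_n = τ₀ + n/σ².
So 1/σ₀² = 1/1.3387 − 23/31.6 = 0.746993 − 0.727848 = 0.019145.
Hence σ₀² = 1/0.019145 ≈ 52.2.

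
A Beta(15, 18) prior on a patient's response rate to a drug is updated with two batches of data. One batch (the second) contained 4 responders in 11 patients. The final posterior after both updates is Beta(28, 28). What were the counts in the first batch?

9 responders and 3 non-responders

Because Beta–binomial updating is additive in the counts, the combined data contributed (α_post−α_prior, β_post−β_prior) successes and failures.
Total across both batches: 28−15=13 responders, 28−18=10 non-responders.
Subtract the second batch: 13−4=9 responders and 10−7=3 non-responders.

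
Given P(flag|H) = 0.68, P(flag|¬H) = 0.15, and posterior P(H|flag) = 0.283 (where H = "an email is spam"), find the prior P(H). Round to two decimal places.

Bayes' rule in odds form gives O(H|E) = O(H)·[P(E|H)/P(E|¬H)], hence O(H) = O(H|E)/LR.
Posterior odds = 0.283/(1−0.283) = 0.3947. LR = 0.68/0.15 = 4.5333.
Prior odds = 0.3947/4.5333 = 0.0871, so P(H) = 0.0871/(1+0.0871) ≈ 0.08.

P(H) = 0.08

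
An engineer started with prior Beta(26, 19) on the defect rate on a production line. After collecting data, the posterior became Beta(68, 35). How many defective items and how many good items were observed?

42 defective items and 16 good items

Under Beta–binomial conjugacy the posterior parameters are (a+s, b+f).
Match parameters: s=68−26=42, f=35−19=16.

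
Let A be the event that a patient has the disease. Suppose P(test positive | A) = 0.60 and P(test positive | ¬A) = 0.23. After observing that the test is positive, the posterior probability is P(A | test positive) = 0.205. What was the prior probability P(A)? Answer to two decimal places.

Bayes' rule in odds form gives O(A|E) = O(A)·[P(E|A)/P(E|¬A)], hence O(A) = O(A|E)/LR.
Posterior odds = 0.205/(1−0.205) = 0.2579. LR = 0.60/0.23 = 2.6087.
Prior odds = 0.2579/2.6087 = 0.0989, so P(A) = 0.0989/(1+0.0989) ≈ 0.09.

P(A) = 0.09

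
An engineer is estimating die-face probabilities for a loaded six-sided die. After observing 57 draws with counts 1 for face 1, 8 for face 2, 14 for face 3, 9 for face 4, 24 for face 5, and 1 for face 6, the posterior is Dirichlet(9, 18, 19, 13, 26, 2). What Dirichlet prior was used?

For a Dirichlet(α) prior with multinomial counts c, the posterior is Dirichlet(α + c) componentwise.
Subtract each count from the matching posterior parameter: 9−1=8, 18−8=10, 19−14=5, 13−9=4, 26−24=2, 2−1=1.

Dirichlet(8, 10, 5, 4, 2, 1)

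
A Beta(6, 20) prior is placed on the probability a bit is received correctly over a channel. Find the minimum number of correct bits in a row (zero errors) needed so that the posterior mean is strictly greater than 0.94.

After k correct bits and 0 errors the posterior is Beta(6+k, 20), with mean (6+k)/(6+20+k).
Set (6+k)/(26+k) > 0.94 and solve: k > (0.94·26 − 6)/(1 − 0.94) = 307.333.
The smallest integer exceeding 307.333 is 308.

k = 308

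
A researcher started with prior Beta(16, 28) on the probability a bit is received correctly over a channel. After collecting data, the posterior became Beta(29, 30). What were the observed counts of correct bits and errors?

Beta is conjugate to the binomial likelihood: posterior = Beta(α+s, β+f).
So s = 29 − 16 = 13 and f = 30 − 28 = 2.

13 correct bits and 2 errors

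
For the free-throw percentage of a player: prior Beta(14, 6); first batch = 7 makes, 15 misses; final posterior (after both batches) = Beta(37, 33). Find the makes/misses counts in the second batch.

Because Beta–binomial updating is additive in the counts, the combined data contributed (α_post−α_prior, β_post−β_prior) successes and failures.
Total across both batches: 37−14=23 makes, 33−6=27 misses.
Subtract the first batch: 23−7=16 makes and 27−15=12 misses.

16 makes and 12 misses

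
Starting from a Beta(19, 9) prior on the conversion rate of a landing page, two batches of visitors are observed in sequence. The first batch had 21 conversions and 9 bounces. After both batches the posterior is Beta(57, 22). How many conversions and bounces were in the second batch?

17 conversions and 4 bounces

Sequential conjugate updates are equivalent to a single update on the pooled data, so total successes = posterior α − prior α and total failures = posterior β − prior β.
Total across both batches: 57−19=38 conversions, 22−9=13 bounces.
Subtract the first batch: 38−21=17 conversions and 13−9=4 bounces.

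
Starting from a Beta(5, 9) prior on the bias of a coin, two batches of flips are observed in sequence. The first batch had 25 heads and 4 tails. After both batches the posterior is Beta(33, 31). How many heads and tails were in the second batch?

3 heads and 18 tails

Because Beta–binomial updating is additive in the counts, the combined data contributed (α_post−α_prior, β_post−β_prior) successes and failures.
Total across both batches: 33−5=28 heads, 31−9=22 tails.
Subtract the first batch: 28−25=3 heads and 22−4=18 tails.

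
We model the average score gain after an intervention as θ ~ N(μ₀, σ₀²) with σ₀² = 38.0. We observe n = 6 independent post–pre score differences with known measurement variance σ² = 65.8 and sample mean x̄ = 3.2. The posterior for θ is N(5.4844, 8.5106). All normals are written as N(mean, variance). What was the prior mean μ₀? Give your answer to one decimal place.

μ₀ = 13.4

With known observation variance, the Normal–Normal posterior has precision τ_n = τ₀ + n/σ² and mean μ_n = (τ₀μ₀ + (n/σ²)x̄)/τ_n.
Here τ₀ = 1/38.0 = 0.026316 and τ_data = 6/65.8 = 0.091185, so τ_n = 0.117501.
Rearranging for μ₀: μ₀ = (μ_n·τ_n − τ_data·x̄)/τ₀ = (5.4844·0.117501 − 0.091185·3.2) / 0.026316 = 0.352630/0.026316 ≈ 13.4.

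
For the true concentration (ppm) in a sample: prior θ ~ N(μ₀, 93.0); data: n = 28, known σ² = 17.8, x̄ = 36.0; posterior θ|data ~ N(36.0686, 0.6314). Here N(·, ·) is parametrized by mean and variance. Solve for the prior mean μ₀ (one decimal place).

The posterior mean is a precision-weighted average: μ_n = (τ₀μ₀ + τ_data·x̄)/(τ₀+τ_data), with τ₀=1/σ₀² and τ_data=n/σ².
Here τ₀ = 1/93.0 = 0.010753 and τ_data = 28/17.8 = 1.573034, so τ_n = 1.583787.
Rearranging for μ₀: μ₀ = (μ_n·τ_n − τ_data·x̄)/τ₀ = (36.0686·1.583787 − 1.573034·36.0) / 0.010753 = 0.495756/0.010753 ≈ 46.1.

μ₀ = 46.1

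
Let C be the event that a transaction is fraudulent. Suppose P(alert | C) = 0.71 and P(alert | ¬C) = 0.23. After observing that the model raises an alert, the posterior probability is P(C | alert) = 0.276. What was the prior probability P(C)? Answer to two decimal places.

P(C) = 0.11

Bayes' rule in odds form gives O(C|E) = O(C)·[P(E|C)/P(E|¬C)], hence O(C) = O(C|E)/LR.
Posterior odds = 0.276/(1−0.276) = 0.3812. LR = 0.71/0.23 = 3.0870.
Prior odds = 0.3812/3.0870 = 0.1235, so P(C) = 0.1235/(1+0.1235) ≈ 0.11.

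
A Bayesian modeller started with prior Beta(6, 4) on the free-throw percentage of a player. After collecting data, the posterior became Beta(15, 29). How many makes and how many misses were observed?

9 makes and 25 misses

Under Beta–binomial conjugacy the posterior parameters are (α+s, β+f).
So s = 15 − 6 = 9 and f = 29 − 4 = 25.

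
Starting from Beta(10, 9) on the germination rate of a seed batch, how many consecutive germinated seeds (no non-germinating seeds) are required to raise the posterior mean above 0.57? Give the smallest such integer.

After k germinated seeds and 0 non-germinating seeds the posterior is Beta(10+k, 9), with mean (10+k)/(10+9+k).
Set (10+k)/(19+k) > 0.57 and solve: k > (0.57·19 − 10)/(1 − 0.57) = 1.930.
The smallest integer exceeding 1.930 is 2.

k = 2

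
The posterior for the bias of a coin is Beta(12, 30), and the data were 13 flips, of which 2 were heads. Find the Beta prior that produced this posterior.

Beta(10, 19)

Beta is conjugate to the binomial likelihood: posterior = Beta(α+s, β+f).
So α = 12 − 2 = 10 and β = 30 − 11 = 19.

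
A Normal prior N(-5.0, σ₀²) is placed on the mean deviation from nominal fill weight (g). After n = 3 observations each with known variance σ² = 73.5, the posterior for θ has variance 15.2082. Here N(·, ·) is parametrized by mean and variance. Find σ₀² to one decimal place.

For the Normal–Normal model with known σ², precisions add: τ_n = τ₀ + n/σ².
So 1/σ₀² = 1/15.2082 − 3/73.5 = 0.065754 − 0.040816 = 0.024938.
Hence σ₀² = 1/0.024938 ≈ 40.1.

σ₀² = 40.1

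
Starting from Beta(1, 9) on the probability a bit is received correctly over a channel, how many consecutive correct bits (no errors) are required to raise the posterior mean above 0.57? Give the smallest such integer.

After k correct bits and 0 errors the posterior is Beta(1+k, 9), with mean (1+k)/(1+9+k).
Set (1+k)/(10+k) > 0.57 and solve: k > (0.57·10 − 1)/(1 − 0.57) = 10.930.
The smallest integer exceeding 10.930 is 11.

k = 11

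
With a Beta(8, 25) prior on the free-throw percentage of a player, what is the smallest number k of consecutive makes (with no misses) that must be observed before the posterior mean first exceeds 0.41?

k = 10

After k makes and 0 misses the posterior is Beta(8+k, 25), with mean (8+k)/(8+25+k).
Set (8+k)/(33+k) > 0.41 and solve: k > (0.41·33 − 8)/(1 − 0.41) = 9.373.
The smallest integer exceeding 9.373 is 10.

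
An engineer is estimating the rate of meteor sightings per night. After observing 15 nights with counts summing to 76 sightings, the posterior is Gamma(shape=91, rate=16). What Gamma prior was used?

Gamma(shape=15, rate=1)

Gamma–Poisson conjugacy: posterior shape = α + Σxᵢ, posterior rate = β + n.
So α = 91 − 76 = 15 and β = 16 − 15 = 1.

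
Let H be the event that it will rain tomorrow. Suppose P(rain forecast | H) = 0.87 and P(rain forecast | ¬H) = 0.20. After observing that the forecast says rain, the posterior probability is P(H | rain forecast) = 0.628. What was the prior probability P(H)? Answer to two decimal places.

P(H) = 0.28

In odds form, posterior odds = prior odds × likelihood ratio, so prior odds = posterior odds ÷ LR.
Posterior odds = 0.628/(1−0.628) = 1.6882. LR = 0.87/0.20 = 4.3500.
Prior odds = 1.6882/4.3500 = 0.3881, so P(H) = 0.3881/(1+0.3881) ≈ 0.28.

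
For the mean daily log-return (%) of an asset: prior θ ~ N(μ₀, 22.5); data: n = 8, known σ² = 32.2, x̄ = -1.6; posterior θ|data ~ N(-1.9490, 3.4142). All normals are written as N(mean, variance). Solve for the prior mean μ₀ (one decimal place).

μ₀ = -3.9

The posterior mean is a precision-weighted average: μ_n = (τ₀μ₀ + τ_data·x̄)/(τ₀+τ_data), with τ₀=1/σ₀² and τ_data=n/σ².
Here τ₀ = 1/22.5 = 0.044444 and τ_data = 8/32.2 = 0.248447, so τ_n = 0.292891.
Rearranging for μ₀: μ₀ = (μ_n·τ_n − τ_data·x̄)/τ₀ = (-1.9490·0.292891 − 0.248447·-1.6) / 0.044444 = -0.173329/0.044444 ≈ -3.9.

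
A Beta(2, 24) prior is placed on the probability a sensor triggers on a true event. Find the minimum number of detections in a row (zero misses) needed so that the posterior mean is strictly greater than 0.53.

After k detections and 0 misses the posterior is Beta(2+k, 24), with mean (2+k)/(2+24+k).
Set (2+k)/(26+k) > 0.53 and solve: k > (0.53·26 − 2)/(1 − 0.53) = 25.064.
The smallest integer exceeding 25.064 is 26, and checking k=26: (28)/(52) = 0.5385 > 0.53.

k = 26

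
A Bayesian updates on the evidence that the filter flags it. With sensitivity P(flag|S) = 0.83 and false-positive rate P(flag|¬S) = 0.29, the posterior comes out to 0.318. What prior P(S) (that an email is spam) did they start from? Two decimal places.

P(S) = 0.14

In odds form, posterior odds = prior odds × likelihood ratio, so prior odds = posterior odds ÷ LR.
Posterior odds = 0.318/(1−0.318) = 0.4663. LR = 0.83/0.29 = 2.8621.
Prior odds = 0.4663/2.8621 = 0.1629, so P(S) = 0.1629/(1+0.1629) ≈ 0.14.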